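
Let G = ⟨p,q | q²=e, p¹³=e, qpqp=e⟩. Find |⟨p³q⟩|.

|⟨p³q⟩| equals the order of p³q. Compute successive powers until reaching e:
  (p³q)¹ = p³q, (p³q)² = e.
The smallest positive k with (p³q)ᵏ = e is 2, so |⟨p³q⟩| = 2.

Answer: 2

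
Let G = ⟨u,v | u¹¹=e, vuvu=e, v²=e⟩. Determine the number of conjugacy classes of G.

The conjugacy classes (representative and size) are:
  [e] (size 1), [u¹⁰] (size 2), [u²] (size 2), [u³] (size 2), [u⁷] (size 2), [u⁶] (size 2), [u²v] (size 11).
Class equation: 1 + 2 + 2 + 2 + 2 + 2 + 11 = 22 = |G|. So G has 7 conjugacy classes.

Answer: 7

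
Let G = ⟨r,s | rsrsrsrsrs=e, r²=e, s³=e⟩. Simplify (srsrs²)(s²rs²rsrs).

Compute (srsrs²) · (s²rs²rsrs) by multiplying left to right and reducing via the relations at each step:
  (srsrs²) · s² = rs²rs²r
  (rs²rs²r) · r = rs²rs²
  (rs²rs²) · s² = rs²rs
  (rs²rs) · r = rs²rsr
  (rs²rsr) · s = rs²rsrs
  (rs²rsrs) · r = rsrs²rs²
  (rsrs²rs²) · s = rsrs²r

Answer: rsrs²r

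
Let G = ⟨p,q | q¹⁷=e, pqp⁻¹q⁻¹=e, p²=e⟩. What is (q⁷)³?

Compute successive powers of (q⁷), reducing at each step:
  (q⁷)²: (q⁷) · q⁷ = q¹⁴
  (q⁷)³: (q¹⁴) · q⁷ = q⁴

Answer: q⁴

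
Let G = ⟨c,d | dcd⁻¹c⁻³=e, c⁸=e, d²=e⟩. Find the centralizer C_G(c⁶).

⟨c⁶⟩ ⊆ C_G(c⁶) since powers of c⁶ commute with c⁶; so |C_G(c⁶)| ≥ |⟨c⁶⟩| = 4.
By orbit–stabilizer, |C_G(c⁶)| = |G| / |conj. class of c⁶| = 16 / 2 = 8.
The 8 elements commuting with c⁶ are {e, c, c², c³, c⁴, c⁵, c⁶, c⁷}.

Answer: {e, c, c², c³, c⁴, c⁵, c⁶, c⁷}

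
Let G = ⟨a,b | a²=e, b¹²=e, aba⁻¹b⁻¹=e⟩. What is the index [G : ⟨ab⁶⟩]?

First find ord(ab⁶) by computing successive powers:
  (ab⁶)¹ = ab⁶, (ab⁶)² = e.
So |⟨ab⁶⟩| = ord(ab⁶) = 2. With |G| = 24, by Lagrange [G : ⟨ab⁶⟩] = 24/2 = 12.

Answer: 12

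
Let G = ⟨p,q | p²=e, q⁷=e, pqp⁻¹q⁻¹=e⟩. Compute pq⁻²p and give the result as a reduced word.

Multiply left to right, reducing at each step:
  p · q⁻² = pq⁵
  (pq⁵) · p = q⁵

Answer: q⁵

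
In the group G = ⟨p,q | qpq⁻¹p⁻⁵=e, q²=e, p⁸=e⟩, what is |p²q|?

Compute successive powers until reaching e:
  (p²q)¹ = p²q, (p²q)² = p⁴, (p²q)³ = p⁶q, (p²q)⁴ = e.
The smallest positive k with (p²q)ᵏ = e is 4.

Answer: 4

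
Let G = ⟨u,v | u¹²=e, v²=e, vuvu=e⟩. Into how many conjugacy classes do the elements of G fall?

The conjugacy classes (representative and size) are:
  [e] (size 1), [u¹¹] (size 2), [u²] (size 2), [u⁹] (size 2), [u⁴] (size 2), [u⁵] (size 2), [u⁶] (size 1), [v] (size 6), [uv] (size 6).
Class equation: 1 + 2 + 2 + 2 + 2 + 2 + 1 + 6 + 6 = 24 = |G|. So G has 9 conjugacy classes.

Answer: 9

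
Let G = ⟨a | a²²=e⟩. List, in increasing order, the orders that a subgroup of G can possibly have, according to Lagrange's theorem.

|G| = 22 = 2 · 11. By Lagrange's theorem the order of any subgroup divides 22; the divisors of 22 are 1, 2, 11, 22.

Answer: 1, 2, 11, 22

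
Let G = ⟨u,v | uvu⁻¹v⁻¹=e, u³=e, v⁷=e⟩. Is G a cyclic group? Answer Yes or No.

|G| = 21. The element uv has order 21 (its powers give 21 distinct elements), so ⟨uv⟩ = G and G is cyclic.

Answer: Yes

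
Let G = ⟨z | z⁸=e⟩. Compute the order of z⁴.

Compute successive powers until reaching e:
  (z⁴)¹ = z⁴, (z⁴)² = e.
The smallest positive k with (z⁴)ᵏ = e is 2.

Answer: 2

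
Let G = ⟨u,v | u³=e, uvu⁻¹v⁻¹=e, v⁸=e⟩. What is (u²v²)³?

Compute successive powers of (u²v²), reducing at each step:
  (u²v²)²: (u²v²) · u² = uv²;   (uv²) · v² = uv⁴
  (u²v²)³: (uv⁴) · u² = v⁴;   (v⁴) · v² = v⁶

Answer: v⁶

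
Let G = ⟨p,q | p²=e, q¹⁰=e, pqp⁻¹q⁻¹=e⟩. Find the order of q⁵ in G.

Compute successive powers until reaching e:
  (q⁵)¹ = q⁵, (q⁵)² = e.
The smallest positive k with (q⁵)ᵏ = e is 2.

Answer: 2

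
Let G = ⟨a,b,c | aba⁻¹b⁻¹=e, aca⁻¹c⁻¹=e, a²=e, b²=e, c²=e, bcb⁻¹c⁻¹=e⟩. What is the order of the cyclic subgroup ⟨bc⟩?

|⟨bc⟩| equals the order of bc. Compute successive powers until reaching e:
  (bc)¹ = bc, (bc)² = e.
The smallest positive k with (bc)ᵏ = e is 2, so |⟨bc⟩| = 2.

Answer: 2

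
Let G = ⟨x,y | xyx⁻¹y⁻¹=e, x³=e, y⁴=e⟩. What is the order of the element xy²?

Compute successive powers until reaching e:
  (xy²)¹ = xy², (xy²)² = x², (xy²)³ = y², (xy²)⁴ = x, (xy²)⁵ = x²y², (xy²)⁶ = e.
The smallest positive k with (xy²)ᵏ = e is 6.

Answer: 6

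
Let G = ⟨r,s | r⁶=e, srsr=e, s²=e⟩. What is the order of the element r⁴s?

Compute successive powers until reaching e:
  (r⁴s)¹ = r⁴s, (r⁴s)² = e.
The smallest positive k with (r⁴s)ᵏ = e is 2.

Answer: 2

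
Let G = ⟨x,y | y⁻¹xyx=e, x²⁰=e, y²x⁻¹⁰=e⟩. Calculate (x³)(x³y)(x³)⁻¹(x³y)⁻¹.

[(x³), (x³y)] = (x³)·(x³y)·(x³)⁻¹·(x³y)⁻¹.
  (x³) · (x³y) = x⁶y
  (x⁶y) · (x¹⁷) = x⁹y
  (x⁹y) · (x³y⁻¹) = x⁶

Answer: x⁶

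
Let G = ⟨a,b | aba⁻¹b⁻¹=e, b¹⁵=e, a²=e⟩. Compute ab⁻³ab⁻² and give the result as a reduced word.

Multiply left to right, reducing at each step:
  a · b⁻³ = ab¹²
  (ab¹²) · a = b¹²
  (b¹²) · b⁻² = b¹⁰

Answer: b¹⁰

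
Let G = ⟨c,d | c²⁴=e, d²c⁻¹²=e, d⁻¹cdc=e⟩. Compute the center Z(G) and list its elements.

An element z ∈ Z(G) iff z commutes with every generator.
For example c¹² is central: (c¹²)·c = c¹³ = c·(c¹²); (c¹²)·d = d⁻¹ = d·(c¹²).
Whereas c ∉ Z(G) since c·d = cd ≠ c¹¹d⁻¹ = d·c.
Checking each of the 48 elements this way gives Z(G) = {e, c¹²}, of order 2.

Answer: {e, c¹²}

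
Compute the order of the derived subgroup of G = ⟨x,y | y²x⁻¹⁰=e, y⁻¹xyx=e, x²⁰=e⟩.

G' = [G, G] is generated by all commutators. The generator-pair commutators are: [x, y] = x².
The subgroup they normally generate is {e, x², x⁴, x⁶, x⁸, x¹⁰, x¹², x¹⁴, x¹⁶, x¹⁸}, of order 10.
Check: |G/G'| = 40/10 = 4 is the order of the abelianisation.

Answer: 10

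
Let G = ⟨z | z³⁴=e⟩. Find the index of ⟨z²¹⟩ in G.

First find ord(z²¹) by computing successive powers:
  (z²¹)¹ = z²¹, (z²¹)² = z⁸, (z²¹)³ = z²⁹, (z²¹)⁴ = z¹⁶, (z²¹)⁵ = z³, (z²¹)⁶ = z²⁴, (z²¹)⁷ = z¹¹, (z²¹)⁸ = z³², (z²¹)⁹ = z¹⁹, (z²¹)¹⁰ = z⁶, (z²¹)¹¹ = z²⁷, (z²¹)¹² = z¹⁴, (z²¹)¹³ = z, (z²¹)¹⁴ = z²², (z²¹)¹⁵ = z⁹, (z²¹)¹⁶ = z³⁰, (z²¹)¹⁷ = z¹⁷, (z²¹)¹⁸ = z⁴, (z²¹)¹⁹ = z²⁵, (z²¹)²⁰ = z¹², (z²¹)²¹ = z³³, (z²¹)²² = z²⁰, (z²¹)²³ = z⁷, (z²¹)²⁴ = z²⁸, (z²¹)²⁵ = z¹⁵, (z²¹)²⁶ = z², (z²¹)²⁷ = z²³, (z²¹)²⁸ = z¹⁰, (z²¹)²⁹ = z³¹, (z²¹)³⁰ = z¹⁸, (z²¹)³¹ = z⁵, (z²¹)³² = z²⁶, (z²¹)³³ = z¹³, (z²¹)³⁴ = e.
So |⟨z²¹⟩| = ord(z²¹) = 34. With |G| = 34, by Lagrange [G : ⟨z²¹⟩] = 34/34 = 1.

Answer: 1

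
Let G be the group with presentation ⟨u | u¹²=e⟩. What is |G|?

G is generated by a single element, so G is cyclic. The relator gives u¹² = e and no smaller power is forced to be e, so the 12 powers {e, u, u², u³, u⁴, u⁵, u⁶, u⁷, u⁸, u⁹, u¹¹, u¹⁰} are distinct. Hence |G| = 12.

Answer: 12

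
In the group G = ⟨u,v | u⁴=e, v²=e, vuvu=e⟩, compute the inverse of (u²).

The order of (u²) is 2 (smallest k with (u²)ᵏ = e), so (u²)⁻¹ = (u²)¹ = u².
Check: (u²) · (u²) → (u²) · u² = e, giving e as required.

Answer: u²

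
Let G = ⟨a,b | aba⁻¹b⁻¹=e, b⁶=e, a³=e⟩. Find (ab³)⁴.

Compute successive powers of (ab³), reducing at each step:
  (ab³)²: (ab³) · a = a²b³;   (a²b³) · b³ = a²
  (ab³)³: (a²) · a = e;   e · b³ = b³
  (ab³)⁴: (b³) · a = ab³;   (ab³) · b³ = a

Answer: a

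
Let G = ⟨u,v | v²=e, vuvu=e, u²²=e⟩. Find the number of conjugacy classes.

The conjugacy classes (representative and size) are:
  [e] (size 1), [u] (size 2), [u²] (size 2), [u¹⁹] (size 2), [u⁴] (size 2), [u⁵] (size 2), [u⁶] (size 2), [u⁷] (size 2), [u⁸] (size 2), [u¹³] (size 2), [u¹⁰] (size 2), [u¹¹] (size 1), [u⁶v] (size 11), [uv] (size 11).
Class equation: 1 + 2 + 2 + 2 + 2 + 2 + 2 + 2 + 2 + 2 + 2 + 1 + 11 + 11 = 44 = |G|. So G has 14 conjugacy classes.

Answer: 14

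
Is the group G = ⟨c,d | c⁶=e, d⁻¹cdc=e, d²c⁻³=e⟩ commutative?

c·d = cd but d·c = c²d⁻¹, so c·d ≠ d·c and G is not abelian.

Answer: No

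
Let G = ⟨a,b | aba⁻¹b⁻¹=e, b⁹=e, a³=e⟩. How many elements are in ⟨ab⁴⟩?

|⟨ab⁴⟩| equals the order of ab⁴. Compute successive powers until reaching e:
  (ab⁴)¹ = ab⁴, (ab⁴)² = a²b⁸, (ab⁴)³ = b³, (ab⁴)⁴ = ab⁷, (ab⁴)⁵ = a²b², (ab⁴)⁶ = b⁶, (ab⁴)⁷ = ab, (ab⁴)⁸ = a²b⁵, (ab⁴)⁹ = e.
The smallest positive k with (ab⁴)ᵏ = e is 9, so |⟨ab⁴⟩| = 9.

Answer: 9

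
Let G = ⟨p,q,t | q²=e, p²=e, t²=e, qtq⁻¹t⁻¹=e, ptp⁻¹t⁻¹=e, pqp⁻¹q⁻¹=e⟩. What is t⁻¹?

The order of t is 2 (smallest k with tᵏ = e), so t⁻¹ = t¹ = t.
Check: t · t → t · t = e, giving e as required.

Answer: t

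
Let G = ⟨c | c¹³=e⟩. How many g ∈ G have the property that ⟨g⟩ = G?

G is cyclic of order 13. An element generates G iff its order is 13, and a cyclic group of order 13 has exactly φ(13) = 12 such elements.

Answer: 12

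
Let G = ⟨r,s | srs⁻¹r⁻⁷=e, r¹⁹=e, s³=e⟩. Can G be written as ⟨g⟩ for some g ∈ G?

Every cyclic group is abelian. But r·s = rs while s·r = r⁷s, so r·s ≠ s·r and G is not abelian. Hence G is not cyclic.

Answer: No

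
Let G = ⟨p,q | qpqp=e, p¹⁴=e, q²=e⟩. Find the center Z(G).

An element z ∈ Z(G) iff z commutes with every generator.
For example p⁷ is central: (p⁷)·p = p⁸ = p·(p⁷); (p⁷)·q = p⁷q = q·(p⁷).
Whereas p ∉ Z(G) since p·q = pq ≠ p¹³q = q·p.
Checking each of the 28 elements this way gives Z(G) = {e, p⁷}, of order 2.

Answer: {e, p⁷}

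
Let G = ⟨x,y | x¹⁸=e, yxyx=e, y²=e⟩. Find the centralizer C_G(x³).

⟨x³⟩ ⊆ C_G(x³) since powers of x³ commute with x³; so |C_G(x³)| ≥ |⟨x³⟩| = 6.
By orbit–stabilizer, |C_G(x³)| = |G| / |conj. class of x³| = 36 / 2 = 18.
The 18 elements commuting with x³ are {e, x, x², x³, x⁴, x⁵, x⁶, x⁷, x⁸, x⁹, x¹⁰, x¹¹, x¹², x¹³, x¹⁴, x¹⁵, x¹⁶, x¹⁷}.

Answer: {e, x, x², x³, x⁴, x⁵, x⁶, x⁷, x⁸, x⁹, x¹⁰, x¹¹, x¹², x¹³, x¹⁴, x¹⁵, x¹⁶, x¹⁷}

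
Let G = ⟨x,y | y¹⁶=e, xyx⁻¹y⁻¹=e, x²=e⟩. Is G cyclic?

|G| = 32, but the maximum element order in G is 16 < 32. No single element generates all of G, so G is not cyclic.

Answer: No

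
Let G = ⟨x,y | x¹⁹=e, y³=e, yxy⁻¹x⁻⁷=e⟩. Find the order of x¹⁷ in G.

Compute successive powers until reaching e:
  (x¹⁷)¹ = x¹⁷, (x¹⁷)² = x¹⁵, (x¹⁷)³ = x¹³, (x¹⁷)⁴ = x¹¹, (x¹⁷)⁵ = x⁹, (x¹⁷)⁶ = x⁷, (x¹⁷)⁷ = x⁵, (x¹⁷)⁸ = x³, (x¹⁷)⁹ = x, (x¹⁷)¹⁰ = x¹⁸, (x¹⁷)¹¹ = x¹⁶, (x¹⁷)¹² = x¹⁴, (x¹⁷)¹³ = x¹², (x¹⁷)¹⁴ = x¹⁰, (x¹⁷)¹⁵ = x⁸, (x¹⁷)¹⁶ = x⁶, (x¹⁷)¹⁷ = x⁴, (x¹⁷)¹⁸ = x², (x¹⁷)¹⁹ = e.
The smallest positive k with (x¹⁷)ᵏ = e is 19.

Answer: 19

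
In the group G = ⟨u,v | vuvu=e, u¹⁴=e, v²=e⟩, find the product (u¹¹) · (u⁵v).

Compute (u¹¹) · (u⁵v) by multiplying left to right and reducing via the relations at each step:
  (u¹¹) · u⁵ = u²
  (u²) · v = u²v

Answer: u²v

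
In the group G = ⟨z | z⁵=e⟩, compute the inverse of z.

The order of z is 5 (smallest k with zᵏ = e), so z⁻¹ = z⁴ = z⁴.
Check: z · (z⁴) → z · z⁴ = e, giving e as required.

Answer: z⁴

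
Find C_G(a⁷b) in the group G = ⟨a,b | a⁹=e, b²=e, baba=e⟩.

⟨a⁷b⟩ ⊆ C_G(a⁷b) since powers of a⁷b commute with a⁷b; so |C_G(a⁷b)| ≥ |⟨a⁷b⟩| = 2.
By orbit–stabilizer, |C_G(a⁷b)| = |G| / |conj. class of a⁷b| = 18 / 9 = 2.
The 2 elements commuting with a⁷b are {e, a⁷b}.

Answer: {e, a⁷b}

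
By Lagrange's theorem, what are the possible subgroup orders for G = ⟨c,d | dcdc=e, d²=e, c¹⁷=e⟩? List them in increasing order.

|G| = 34 = 2 · 17. By Lagrange's theorem the order of any subgroup divides 34; the divisors of 34 are 1, 2, 17, 34.

Answer: 1, 2, 17, 34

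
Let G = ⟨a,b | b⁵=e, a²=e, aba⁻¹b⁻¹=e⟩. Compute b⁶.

Compute successive powers of b, reducing at each step:
  b²: b · b = b²
  b³: (b²) · b = b³
  b⁴: (b³) · b = b⁴
  b⁵: (b⁴) · b = e
  b⁶: e · b = b

Answer: b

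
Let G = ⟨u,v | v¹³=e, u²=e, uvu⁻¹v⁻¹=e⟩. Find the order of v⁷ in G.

Compute successive powers until reaching e:
  (v⁷)¹ = v⁷, (v⁷)² = v, (v⁷)³ = v⁸, (v⁷)⁴ = v², (v⁷)⁵ = v⁹, (v⁷)⁶ = v³, (v⁷)⁷ = v¹⁰, (v⁷)⁸ = v⁴, (v⁷)⁹ = v¹¹, (v⁷)¹⁰ = v⁵, (v⁷)¹¹ = v¹², (v⁷)¹² = v⁶, (v⁷)¹³ = e.
The smallest positive k with (v⁷)ᵏ = e is 13.

Answer: 13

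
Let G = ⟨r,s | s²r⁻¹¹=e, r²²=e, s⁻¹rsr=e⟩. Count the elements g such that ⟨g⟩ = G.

⟨g⟩ = G would require ord(g) = |G| = 44, but the maximum element order in G is 22 < 44. So G is not cyclic and no single element generates it: the count is 0.

Answer: 0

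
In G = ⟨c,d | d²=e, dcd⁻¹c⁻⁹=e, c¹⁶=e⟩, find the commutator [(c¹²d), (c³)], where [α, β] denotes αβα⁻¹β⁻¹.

[(c¹²d), (c³)] = (c¹²d)·(c³)·(c¹²d)⁻¹·(c³)⁻¹.
  (c¹²d) · (c³) = c⁷d
  (c⁷d) · (c⁴d) = c¹¹
  (c¹¹) · (c¹³) = c⁸

Answer: c⁸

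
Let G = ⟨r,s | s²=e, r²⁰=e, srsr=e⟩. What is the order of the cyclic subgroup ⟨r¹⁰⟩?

|⟨r¹⁰⟩| equals the order of r¹⁰. Compute successive powers until reaching e:
  (r¹⁰)¹ = r¹⁰, (r¹⁰)² = e.
The smallest positive k with (r¹⁰)ᵏ = e is 2, so |⟨r¹⁰⟩| = 2.

Answer: 2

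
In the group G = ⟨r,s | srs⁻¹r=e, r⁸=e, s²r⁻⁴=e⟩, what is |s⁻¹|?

Compute successive powers until reaching e:
  (s⁻¹)¹ = s⁻¹, (s⁻¹)² = r⁴, (s⁻¹)³ = s, (s⁻¹)⁴ = e.
The smallest positive k with (s⁻¹)ᵏ = e is 4.

Answer: 4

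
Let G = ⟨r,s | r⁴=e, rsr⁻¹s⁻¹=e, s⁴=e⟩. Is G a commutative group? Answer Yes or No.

Each pair of generators commutes: r·s = rs = s·r. Since the generators pairwise commute, every element of G commutes with every other, so G is abelian.

Answer: Yes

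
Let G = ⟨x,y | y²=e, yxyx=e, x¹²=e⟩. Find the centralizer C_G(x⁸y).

⟨x⁸y⟩ ⊆ C_G(x⁸y) since powers of x⁸y commute with x⁸y; so |C_G(x⁸y)| ≥ |⟨x⁸y⟩| = 2.
By orbit–stabilizer, |C_G(x⁸y)| = |G| / |conj. class of x⁸y| = 24 / 6 = 4.
The 4 elements commuting with x⁸y are {e, x⁶, x²y, x⁸y}.

Answer: {e, x⁶, x²y, x⁸y}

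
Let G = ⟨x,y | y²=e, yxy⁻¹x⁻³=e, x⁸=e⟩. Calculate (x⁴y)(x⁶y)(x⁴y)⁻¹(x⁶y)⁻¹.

[(x⁴y), (x⁶y)] = (x⁴y)·(x⁶y)·(x⁴y)⁻¹·(x⁶y)⁻¹.
  (x⁴y) · (x⁶y) = x⁶
  (x⁶) · (x⁴y) = x²y
  (x²y) · (x⁶y) = x⁴

Answer: x⁴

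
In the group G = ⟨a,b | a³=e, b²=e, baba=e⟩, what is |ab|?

Compute successive powers until reaching e:
  (ab)¹ = ab, (ab)² = e.
The smallest positive k with (ab)ᵏ = e is 2.

Answer: 2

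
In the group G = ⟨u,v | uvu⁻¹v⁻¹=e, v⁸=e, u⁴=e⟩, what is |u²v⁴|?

Compute successive powers until reaching e:
  (u²v⁴)¹ = u²v⁴, (u²v⁴)² = e.
The smallest positive k with (u²v⁴)ᵏ = e is 2.

Answer: 2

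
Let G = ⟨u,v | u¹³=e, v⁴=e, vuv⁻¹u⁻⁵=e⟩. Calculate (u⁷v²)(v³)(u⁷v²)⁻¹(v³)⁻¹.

[(u⁷v²), (v³)] = (u⁷v²)·(v³)·(u⁷v²)⁻¹·(v³)⁻¹.
  (u⁷v²) · (v³) = u⁷v
  (u⁷v) · (u⁷v²) = u³v³
  (u³v³) · v = u³

Answer: u³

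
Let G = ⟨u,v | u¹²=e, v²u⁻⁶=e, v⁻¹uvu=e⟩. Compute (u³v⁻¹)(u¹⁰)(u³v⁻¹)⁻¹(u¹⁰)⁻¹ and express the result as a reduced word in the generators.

[(u³v⁻¹), (u¹⁰)] = (u³v⁻¹)·(u¹⁰)·(u³v⁻¹)⁻¹·(u¹⁰)⁻¹.
  (u³v⁻¹) · (u¹⁰) = u⁵v⁻¹
  (u⁵v⁻¹) · (u³v) = u²
  (u²) · (u²) = u⁴

Answer: u⁴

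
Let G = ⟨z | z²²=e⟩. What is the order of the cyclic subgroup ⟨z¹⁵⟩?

|⟨z¹⁵⟩| equals the order of z¹⁵. Compute successive powers until reaching e:
  (z¹⁵)¹ = z¹⁵, (z¹⁵)² = z⁸, (z¹⁵)³ = z, (z¹⁵)⁴ = z¹⁶, (z¹⁵)⁵ = z⁹, (z¹⁵)⁶ = z², (z¹⁵)⁷ = z¹⁷, (z¹⁵)⁸ = z¹⁰, (z¹⁵)⁹ = z³, (z¹⁵)¹⁰ = z¹⁸, (z¹⁵)¹¹ = z¹¹, (z¹⁵)¹² = z⁴, (z¹⁵)¹³ = z¹⁹, (z¹⁵)¹⁴ = z¹², (z¹⁵)¹⁵ = z⁵, (z¹⁵)¹⁶ = z²⁰, (z¹⁵)¹⁷ = z¹³, (z¹⁵)¹⁸ = z⁶, (z¹⁵)¹⁹ = z²¹, (z¹⁵)²⁰ = z¹⁴, (z¹⁵)²¹ = z⁷, (z¹⁵)²² = e.
The smallest positive k with (z¹⁵)ᵏ = e is 22, so |⟨z¹⁵⟩| = 22.

Answer: 22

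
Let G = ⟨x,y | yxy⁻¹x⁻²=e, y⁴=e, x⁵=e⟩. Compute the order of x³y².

Compute successive powers until reaching e:
  (x³y²)¹ = x³y², (x³y²)² = e.
The smallest positive k with (x³y²)ᵏ = e is 2.

Answer: 2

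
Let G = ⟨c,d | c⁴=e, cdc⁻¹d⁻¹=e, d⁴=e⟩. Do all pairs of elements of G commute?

Each pair of generators commutes: c·d = cd = d·c. Since the generators pairwise commute, every element of G commutes with every other, so G is abelian.

Answer: Yes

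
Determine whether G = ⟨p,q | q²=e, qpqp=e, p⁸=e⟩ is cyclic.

Every cyclic group is abelian. But p·q = pq while q·p = p⁷q, so p·q ≠ q·p and G is not abelian. Hence G is not cyclic.

Answer: No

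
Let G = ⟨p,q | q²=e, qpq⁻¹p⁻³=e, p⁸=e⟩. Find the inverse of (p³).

The order of (p³) is 8 (smallest k with (p³)ᵏ = e), so (p³)⁻¹ = (p³)⁷ = p⁵.
Check: (p³) · (p⁵) → (p³) · p⁵ = e, giving e as required.

Answer: p⁵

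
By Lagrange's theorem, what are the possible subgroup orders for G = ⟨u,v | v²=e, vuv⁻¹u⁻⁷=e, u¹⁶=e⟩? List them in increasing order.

|G| = 32 = 2⁵. By Lagrange's theorem the order of any subgroup divides 32; the divisors of 32 are 1, 2, 4, 8, 16, 32.

Answer: 1, 2, 4, 8, 16, 32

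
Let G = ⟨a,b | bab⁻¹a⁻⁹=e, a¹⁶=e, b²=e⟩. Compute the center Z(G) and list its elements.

An element z ∈ Z(G) iff z commutes with every generator.
For example a² is central: (a²)·a = a³ = a·(a²); (a²)·b = a²b = b·(a²).
Whereas a ∉ Z(G) since a·b = ab ≠ a⁹b = b·a.
Checking each of the 32 elements this way gives Z(G) = {e, a², a⁴, a⁶, a⁸, a¹⁰, a¹², a¹⁴}, of order 8.

Answer: {e, a², a⁴, a⁶, a⁸, a¹⁰, a¹², a¹⁴}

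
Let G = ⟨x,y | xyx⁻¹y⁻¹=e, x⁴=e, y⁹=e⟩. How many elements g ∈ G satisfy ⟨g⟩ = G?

G is cyclic of order 36. An element generates G iff its order is 36, and a cyclic group of order 36 has exactly φ(36) = 12 such elements.

Answer: 12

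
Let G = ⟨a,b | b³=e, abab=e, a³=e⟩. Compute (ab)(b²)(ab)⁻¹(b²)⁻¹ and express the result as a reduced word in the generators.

[(ab), (b²)] = (ab)·(b²)·(ab)⁻¹·(b²)⁻¹.
  (ab) · (b²) = a
  a · (ab) = a²b
  (a²b) · b = a²b²

Answer: a²b²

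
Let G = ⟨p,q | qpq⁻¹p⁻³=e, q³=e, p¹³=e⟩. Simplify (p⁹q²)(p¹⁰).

Compute (p⁹q²) · (p¹⁰) by multiplying left to right and reducing via the relations at each step:
  (p⁹q²) · p¹⁰ = p⁸q²

Answer: p⁸q²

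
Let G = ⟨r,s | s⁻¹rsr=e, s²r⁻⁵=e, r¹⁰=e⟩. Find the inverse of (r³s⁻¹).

The order of (r³s⁻¹) is 4 (smallest k with (r³s⁻¹)ᵏ = e), so (r³s⁻¹)⁻¹ = (r³s⁻¹)³ = r³s.
Check: (r³s⁻¹) · (r³s) → (r³s⁻¹) · r³ = s⁻¹;   (s⁻¹) · s = e, giving e as required.

Answer: r³s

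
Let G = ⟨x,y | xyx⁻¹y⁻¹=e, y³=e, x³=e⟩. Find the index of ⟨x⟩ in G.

First find ord(x) by computing successive powers:
  x¹ = x, x² = x², x³ = e.
So |⟨x⟩| = ord(x) = 3. With |G| = 9, by Lagrange [G : ⟨x⟩] = 9/3 = 3.

Answer: 3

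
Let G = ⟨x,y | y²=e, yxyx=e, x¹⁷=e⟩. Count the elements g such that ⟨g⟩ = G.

⟨g⟩ = G would require ord(g) = |G| = 34, but the maximum element order in G is 17 < 34. So G is not cyclic and no single element generates it: the count is 0.

Answer: 0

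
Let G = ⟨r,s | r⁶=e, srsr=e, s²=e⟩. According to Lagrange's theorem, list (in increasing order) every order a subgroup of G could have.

|G| = 12 = 2² · 3. By Lagrange's theorem the order of any subgroup divides 12; the divisors of 12 are 1, 2, 3, 4, 6, 12.

Answer: 1, 2, 3, 4, 6, 12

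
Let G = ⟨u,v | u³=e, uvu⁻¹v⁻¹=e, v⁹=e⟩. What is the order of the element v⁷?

Compute successive powers until reaching e:
  (v⁷)¹ = v⁷, (v⁷)² = v⁵, (v⁷)³ = v³, (v⁷)⁴ = v, (v⁷)⁵ = v⁸, (v⁷)⁶ = v⁶, (v⁷)⁷ = v⁴, (v⁷)⁸ = v², (v⁷)⁹ = e.
The smallest positive k with (v⁷)ᵏ = e is 9.

Answer: 9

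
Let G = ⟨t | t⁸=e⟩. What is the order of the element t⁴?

Compute successive powers until reaching e:
  (t⁴)¹ = t⁴, (t⁴)² = e.
The smallest positive k with (t⁴)ᵏ = e is 2.

Answer: 2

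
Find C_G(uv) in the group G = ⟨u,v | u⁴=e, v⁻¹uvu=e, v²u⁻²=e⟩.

⟨uv⟩ ⊆ C_G(uv) since powers of uv commute with uv; so |C_G(uv)| ≥ |⟨uv⟩| = 4.
By orbit–stabilizer, |C_G(uv)| = |G| / |conj. class of uv| = 8 / 2 = 4.
The 4 elements commuting with uv are {e, u², uv, uv⁻¹}.

Answer: {e, u², uv, uv⁻¹}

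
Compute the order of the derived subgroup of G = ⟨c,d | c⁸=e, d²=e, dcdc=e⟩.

G' = [G, G] is generated by all commutators. The generator-pair commutators are: [c, d] = c².
The subgroup they normally generate is {e, c², c⁴, c⁶}, of order 4.
Check: |G/G'| = 16/4 = 4 is the order of the abelianisation.

Answer: 4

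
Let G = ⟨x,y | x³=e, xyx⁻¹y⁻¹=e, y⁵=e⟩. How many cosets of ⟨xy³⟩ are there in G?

First find ord(xy³) by computing successive powers:
  (xy³)¹ = xy³, (xy³)² = x²y, (xy³)³ = y⁴, (xy³)⁴ = xy², (xy³)⁵ = x², (xy³)⁶ = y³, (xy³)⁷ = xy, (xy³)⁸ = x²y⁴, (xy³)⁹ = y², (xy³)¹⁰ = x, (xy³)¹¹ = x²y³, (xy³)¹² = y, (xy³)¹³ = xy⁴, (xy³)¹⁴ = x²y², (xy³)¹⁵ = e.
So |⟨xy³⟩| = ord(xy³) = 15. With |G| = 15, by Lagrange [G : ⟨xy³⟩] = 15/15 = 1.

Answer: 1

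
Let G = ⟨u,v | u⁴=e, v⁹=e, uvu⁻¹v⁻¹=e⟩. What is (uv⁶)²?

Compute successive powers of (uv⁶), reducing at each step:
  (uv⁶)²: (uv⁶) · u = u²v⁶;   (u²v⁶) · v⁶ = u²v³

Answer: u²v³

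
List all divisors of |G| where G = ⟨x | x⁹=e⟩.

|G| = 9 = 3². By Lagrange's theorem the order of any subgroup divides 9; the divisors of 9 are 1, 3, 9.

Answer: 1, 3, 9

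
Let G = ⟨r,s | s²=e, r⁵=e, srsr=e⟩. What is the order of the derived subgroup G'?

G' = [G, G] is generated by all commutators. The generator-pair commutators are: [r, s] = r².
The subgroup they normally generate is {e, r, r², r³, r⁴}, of order 5.
Check: |G/G'| = 10/5 = 2 is the order of the abelianisation.

Answer: 5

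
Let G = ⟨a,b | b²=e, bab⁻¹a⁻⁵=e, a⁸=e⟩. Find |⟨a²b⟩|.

|⟨a²b⟩| equals the order of a²b. Compute successive powers until reaching e:
  (a²b)¹ = a²b, (a²b)² = a⁴, (a²b)³ = a⁶b, (a²b)⁴ = e.
The smallest positive k with (a²b)ᵏ = e is 4, so |⟨a²b⟩| = 4.

Answer: 4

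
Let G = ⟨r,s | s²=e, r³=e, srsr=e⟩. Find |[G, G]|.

G' = [G, G] is generated by all commutators. The generator-pair commutators are: [r, s] = r².
The subgroup they normally generate is {e, r, r²}, of order 3.
Check: |G/G'| = 6/3 = 2 is the order of the abelianisation.

Answer: 3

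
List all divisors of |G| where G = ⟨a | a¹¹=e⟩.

|G| = 11 = 11. By Lagrange's theorem the order of any subgroup divides 11; the divisors of 11 are 1, 11.

Answer: 1, 11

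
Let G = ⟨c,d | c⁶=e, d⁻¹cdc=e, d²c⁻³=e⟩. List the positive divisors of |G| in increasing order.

|G| = 12 = 2² · 3. By Lagrange's theorem the order of any subgroup divides 12; the divisors of 12 are 1, 2, 3, 4, 6, 12.

Answer: 1, 2, 3, 4, 6, 12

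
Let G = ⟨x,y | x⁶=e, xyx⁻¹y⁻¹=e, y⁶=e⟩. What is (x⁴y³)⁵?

Compute successive powers of (x⁴y³), reducing at each step:
  (x⁴y³)²: (x⁴y³) · x⁴ = x²y³;   (x²y³) · y³ = x²
  (x⁴y³)³: (x²) · x⁴ = e;   e · y³ = y³
  (x⁴y³)⁴: (y³) · x⁴ = x⁴y³;   (x⁴y³) · y³ = x⁴
  (x⁴y³)⁵: (x⁴) · x⁴ = x²;   (x²) · y³ = x²y³

Answer: x²y³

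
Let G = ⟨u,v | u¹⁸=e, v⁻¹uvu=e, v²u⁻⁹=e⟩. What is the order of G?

Enumerate words in the generators, reducing via the relations: the distinct elements are
  {e, u, v, uv, u², u³, u⁴, u⁵, u⁶, u⁷, u⁸, u⁹, u²v, u³v, u¹², u¹³, u¹¹, u¹⁰, u¹⁴, u¹⁵, u¹⁶, u¹⁷, u⁴v, u⁵v, u⁶v, u⁷v, u⁸v, v⁻¹, uv⁻¹, u²v⁻¹, u³v⁻¹, u⁴v⁻¹, u⁵v⁻¹, u⁶v⁻¹, u⁷v⁻¹, u⁸v⁻¹}.
No further products give new elements, so |G| = 36.

Answer: 36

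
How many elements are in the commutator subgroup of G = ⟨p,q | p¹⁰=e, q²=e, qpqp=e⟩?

G' = [G, G] is generated by all commutators. The generator-pair commutators are: [p, q] = p².
The subgroup they normally generate is {e, p², p⁴, p⁶, p⁸}, of order 5.
Check: |G/G'| = 20/5 = 4 is the order of the abelianisation.

Answer: 5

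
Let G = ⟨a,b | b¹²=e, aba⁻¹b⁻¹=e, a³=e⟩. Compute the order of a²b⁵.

Compute successive powers until reaching e:
  (a²b⁵)¹ = a²b⁵, (a²b⁵)² = ab¹⁰, (a²b⁵)³ = b³, (a²b⁵)⁴ = a²b⁸, (a²b⁵)⁵ = ab, (a²b⁵)⁶ = b⁶, (a²b⁵)⁷ = a²b¹¹, (a²b⁵)⁸ = ab⁴, (a²b⁵)⁹ = b⁹, (a²b⁵)¹⁰ = a²b², (a²b⁵)¹¹ = ab⁷, (a²b⁵)¹² = e.
The smallest positive k with (a²b⁵)ᵏ = e is 12.

Answer: 12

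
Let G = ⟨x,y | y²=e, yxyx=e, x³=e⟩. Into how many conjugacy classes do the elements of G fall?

The conjugacy classes (representative and size) are:
  [e] (size 1), [x] (size 2), [xy] (size 3).
Class equation: 1 + 2 + 3 = 6 = |G|. So G has 3 conjugacy classes.

Answer: 3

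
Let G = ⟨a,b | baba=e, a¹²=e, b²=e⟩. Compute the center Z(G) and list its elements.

An element z ∈ Z(G) iff z commutes with every generator.
For example a⁶ is central: (a⁶)·a = a⁷ = a·(a⁶); (a⁶)·b = a⁶b = b·(a⁶).
Whereas a ∉ Z(G) since a·b = ab ≠ a¹¹b = b·a.
Checking each of the 24 elements this way gives Z(G) = {e, a⁶}, of order 2.

Answer: {e, a⁶}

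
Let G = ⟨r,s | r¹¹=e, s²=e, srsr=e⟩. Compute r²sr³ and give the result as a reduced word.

Multiply left to right, reducing at each step:
  (r²) · s = r²s
  (r²s) · r³ = r¹⁰s

Answer: r¹⁰s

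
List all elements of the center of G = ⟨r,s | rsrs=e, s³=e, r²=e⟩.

An element z ∈ Z(G) iff z commutes with every generator.
For example e is central: e·r = r = r·e; e·s = s = s·e.
Whereas r ∉ Z(G) since r·s = rs ≠ rs² = s·r.
Checking each of the 6 elements this way gives Z(G) = {e}, of order 1.

Answer: {e}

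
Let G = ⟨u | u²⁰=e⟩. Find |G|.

G is generated by a single element, so G is cyclic. The relator gives u²⁰ = e and no smaller power is forced to be e, so the 20 powers {e, u, u², u³, u⁴, u⁵, u⁶, u⁷, u⁸, u⁹, u¹², u¹³, u¹¹, u¹⁰, u¹⁴, u¹⁵, u¹⁶, u¹⁷, u¹⁸, u¹⁹} are distinct. Hence |G| = 20.

Answer: 20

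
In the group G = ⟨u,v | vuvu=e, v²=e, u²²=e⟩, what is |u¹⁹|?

Compute successive powers until reaching e:
  (u¹⁹)¹ = u¹⁹, (u¹⁹)² = u¹⁶, (u¹⁹)³ = u¹³, (u¹⁹)⁴ = u¹⁰, (u¹⁹)⁵ = u⁷, (u¹⁹)⁶ = u⁴, (u¹⁹)⁷ = u, (u¹⁹)⁸ = u²⁰, (u¹⁹)⁹ = u¹⁷, (u¹⁹)¹⁰ = u¹⁴, (u¹⁹)¹¹ = u¹¹, (u¹⁹)¹² = u⁸, (u¹⁹)¹³ = u⁵, (u¹⁹)¹⁴ = u², (u¹⁹)¹⁵ = u²¹, (u¹⁹)¹⁶ = u¹⁸, (u¹⁹)¹⁷ = u¹⁵, (u¹⁹)¹⁸ = u¹², (u¹⁹)¹⁹ = u⁹, (u¹⁹)²⁰ = u⁶, (u¹⁹)²¹ = u³, (u¹⁹)²² = e.
The smallest positive k with (u¹⁹)ᵏ = e is 22.

Answer: 22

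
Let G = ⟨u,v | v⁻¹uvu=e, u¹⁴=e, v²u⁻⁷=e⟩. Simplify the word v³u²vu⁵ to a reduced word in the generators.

Multiply left to right, reducing at each step:
  (v⁻¹) · u² = u⁵v
  (u⁵v) · v = u¹²
  (u¹²) · u⁵ = u³

Answer: u³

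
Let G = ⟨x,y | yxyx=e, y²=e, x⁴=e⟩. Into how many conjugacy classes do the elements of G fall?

The conjugacy classes (representative and size) are:
  [e] (size 1), [x] (size 2), [x²] (size 1), [x²y] (size 2), [x³y] (size 2).
Class equation: 1 + 2 + 1 + 2 + 2 = 8 = |G|. So G has 5 conjugacy classes.

Answer: 5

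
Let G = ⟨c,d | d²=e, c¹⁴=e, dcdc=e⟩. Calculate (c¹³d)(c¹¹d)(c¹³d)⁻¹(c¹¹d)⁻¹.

[(c¹³d), (c¹¹d)] = (c¹³d)·(c¹¹d)·(c¹³d)⁻¹·(c¹¹d)⁻¹.
  (c¹³d) · (c¹¹d) = c²
  (c²) · (c¹³d) = cd
  (cd) · (c¹¹d) = c⁴

Answer: c⁴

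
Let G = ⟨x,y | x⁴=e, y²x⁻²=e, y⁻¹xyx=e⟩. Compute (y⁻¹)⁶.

Compute successive powers of (y⁻¹), reducing at each step:
  (y⁻¹)²: (y⁻¹) · y⁻¹ = x²
  (y⁻¹)³: (x²) · y⁻¹ = y
  (y⁻¹)⁴: y · y⁻¹ = e
  (y⁻¹)⁵: e · y⁻¹ = y⁻¹
  (y⁻¹)⁶: (y⁻¹) · y⁻¹ = x²

Answer: x²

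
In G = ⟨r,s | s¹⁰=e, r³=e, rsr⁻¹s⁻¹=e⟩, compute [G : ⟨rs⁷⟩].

First find ord(rs⁷) by computing successive powers:
  (rs⁷)¹ = rs⁷, (rs⁷)² = r²s⁴, (rs⁷)³ = s, (rs⁷)⁴ = rs⁸, (rs⁷)⁵ = r²s⁵, (rs⁷)⁶ = s², (rs⁷)⁷ = rs⁹, (rs⁷)⁸ = r²s⁶, (rs⁷)⁹ = s³, (rs⁷)¹⁰ = r, (rs⁷)¹¹ = r²s⁷, (rs⁷)¹² = s⁴, (rs⁷)¹³ = rs, (rs⁷)¹⁴ = r²s⁸, (rs⁷)¹⁵ = s⁵, (rs⁷)¹⁶ = rs², (rs⁷)¹⁷ = r²s⁹, (rs⁷)¹⁸ = s⁶, (rs⁷)¹⁹ = rs³, (rs⁷)²⁰ = r², (rs⁷)²¹ = s⁷, (rs⁷)²² = rs⁴, (rs⁷)²³ = r²s, (rs⁷)²⁴ = s⁸, (rs⁷)²⁵ = rs⁵, (rs⁷)²⁶ = r²s², (rs⁷)²⁷ = s⁹, (rs⁷)²⁸ = rs⁶, (rs⁷)²⁹ = r²s³, (rs⁷)³⁰ = e.
So |⟨rs⁷⟩| = ord(rs⁷) = 30. With |G| = 30, by Lagrange [G : ⟨rs⁷⟩] = 30/30 = 1.

Answer: 1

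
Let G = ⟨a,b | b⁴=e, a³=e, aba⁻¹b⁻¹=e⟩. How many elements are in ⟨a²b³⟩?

|⟨a²b³⟩| equals the order of a²b³. Compute successive powers until reaching e:
  (a²b³)¹ = a²b³, (a²b³)² = ab², (a²b³)³ = b, (a²b³)⁴ = a², (a²b³)⁵ = ab³, (a²b³)⁶ = b², (a²b³)⁷ = a²b, (a²b³)⁸ = a, (a²b³)⁹ = b³, (a²b³)¹⁰ = a²b², (a²b³)¹¹ = ab, (a²b³)¹² = e.
The smallest positive k with (a²b³)ᵏ = e is 12, so |⟨a²b³⟩| = 12.

Answer: 12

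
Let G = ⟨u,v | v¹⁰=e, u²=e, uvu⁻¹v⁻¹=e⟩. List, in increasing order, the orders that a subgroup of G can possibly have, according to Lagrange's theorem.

|G| = 20 = 2² · 5. By Lagrange's theorem the order of any subgroup divides 20; the divisors of 20 are 1, 2, 4, 5, 10, 20.

Answer: 1, 2, 4, 5, 10, 20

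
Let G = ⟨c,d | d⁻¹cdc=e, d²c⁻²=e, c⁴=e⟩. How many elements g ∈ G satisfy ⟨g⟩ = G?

⟨g⟩ = G would require ord(g) = |G| = 8, but the maximum element order in G is 4 < 8. So G is not cyclic and no single element generates it: the count is 0.

Answer: 0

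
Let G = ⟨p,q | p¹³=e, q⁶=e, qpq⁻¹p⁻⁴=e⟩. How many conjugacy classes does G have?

The conjugacy classes (representative and size) are:
  [e] (size 1), [p⁴] (size 6), [p¹¹] (size 6), [p⁷q] (size 13), [p⁸q²] (size 13), [p¹²q³] (size 13), [p⁵q⁴] (size 13), [p¹¹q⁵] (size 13).
Class equation: 1 + 6 + 6 + 13 + 13 + 13 + 13 + 13 = 78 = |G|. So G has 8 conjugacy classes.

Answer: 8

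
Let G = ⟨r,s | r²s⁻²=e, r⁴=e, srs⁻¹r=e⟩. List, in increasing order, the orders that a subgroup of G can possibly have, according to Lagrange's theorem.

|G| = 8 = 2³. By Lagrange's theorem the order of any subgroup divides 8; the divisors of 8 are 1, 2, 4, 8.

Answer: 1, 2, 4, 8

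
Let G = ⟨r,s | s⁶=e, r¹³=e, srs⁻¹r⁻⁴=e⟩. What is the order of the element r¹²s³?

Compute successive powers until reaching e:
  (r¹²s³)¹ = r¹²s³, (r¹²s³)² = e.
The smallest positive k with (r¹²s³)ᵏ = e is 2.

Answer: 2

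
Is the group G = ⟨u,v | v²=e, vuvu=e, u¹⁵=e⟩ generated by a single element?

Every cyclic group is abelian. But u·v = uv while v·u = u¹⁴v, so u·v ≠ v·u and G is not abelian. Hence G is not cyclic.

Answer: No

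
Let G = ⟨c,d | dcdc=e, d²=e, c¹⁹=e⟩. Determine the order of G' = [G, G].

G' = [G, G] is generated by all commutators. The generator-pair commutators are: [c, d] = c².
The subgroup they normally generate is {e, c, c², c³, c⁴, c⁵, c⁶, c⁷, c⁸, c⁹, c¹⁰, c¹¹, c¹², c¹³, c¹⁴, c¹⁵, c¹⁶, c¹⁷, c¹⁸}, of order 19.
Check: |G/G'| = 38/19 = 2 is the order of the abelianisation.

Answer: 19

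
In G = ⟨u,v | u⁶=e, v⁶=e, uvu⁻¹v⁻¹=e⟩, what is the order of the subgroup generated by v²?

|⟨v²⟩| equals the order of v². Compute successive powers until reaching e:
  (v²)¹ = v², (v²)² = v⁴, (v²)³ = e.
The smallest positive k with (v²)ᵏ = e is 3, so |⟨v²⟩| = 3.

Answer: 3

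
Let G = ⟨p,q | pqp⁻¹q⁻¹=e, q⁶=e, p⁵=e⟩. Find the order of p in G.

Compute successive powers until reaching e:
  p¹ = p, p² = p², p³ = p³, p⁴ = p⁴, p⁵ = e.
The smallest positive k with pᵏ = e is 5.

Answer: 5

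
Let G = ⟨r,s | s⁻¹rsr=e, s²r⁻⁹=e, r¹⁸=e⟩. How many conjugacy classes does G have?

The conjugacy classes (representative and size) are:
  [e] (size 1), [r¹⁷] (size 2), [r¹⁶] (size 2), [r³] (size 2), [r¹⁴] (size 2), [r¹³] (size 2), [r¹²] (size 2), [r¹¹] (size 2), [r¹⁰] (size 2), [r⁹] (size 1), [r⁸s] (size 9), [rs] (size 9).
Class equation: 1 + 2 + 2 + 2 + 2 + 2 + 2 + 2 + 2 + 1 + 9 + 9 = 36 = |G|. So G has 12 conjugacy classes.

Answer: 12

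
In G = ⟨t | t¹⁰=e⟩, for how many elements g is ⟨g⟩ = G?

G is cyclic of order 10. An element generates G iff its order is 10, and a cyclic group of order 10 has exactly φ(10) = 4 such elements.

Answer: 4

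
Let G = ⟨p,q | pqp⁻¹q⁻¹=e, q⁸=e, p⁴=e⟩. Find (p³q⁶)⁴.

Compute successive powers of (p³q⁶), reducing at each step:
  (p³q⁶)²: (p³q⁶) · p³ = p²q⁶;   (p²q⁶) · q⁶ = p²q⁴
  (p³q⁶)³: (p²q⁴) · p³ = pq⁴;   (pq⁴) · q⁶ = pq²
  (p³q⁶)⁴: (pq²) · p³ = q²;   (q²) · q⁶ = e

Answer: e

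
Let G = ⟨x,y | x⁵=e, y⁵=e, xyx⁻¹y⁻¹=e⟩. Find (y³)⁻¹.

The order of (y³) is 5 (smallest k with (y³)ᵏ = e), so (y³)⁻¹ = (y³)⁴ = y².
Check: (y³) · (y²) → (y³) · y² = e, giving e as required.

Answer: y²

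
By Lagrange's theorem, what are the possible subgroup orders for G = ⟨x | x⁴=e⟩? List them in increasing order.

|G| = 4 = 2². By Lagrange's theorem the order of any subgroup divides 4; the divisors of 4 are 1, 2, 4.

Answer: 1, 2, 4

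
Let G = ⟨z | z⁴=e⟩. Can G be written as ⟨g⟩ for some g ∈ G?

|G| = 4. The element z has order 4 (its powers give 4 distinct elements), so ⟨z⟩ = G and G is cyclic.

Answer: Yes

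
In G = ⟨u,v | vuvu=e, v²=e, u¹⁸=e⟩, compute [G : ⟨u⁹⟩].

First find ord(u⁹) by computing successive powers:
  (u⁹)¹ = u⁹, (u⁹)² = e.
So |⟨u⁹⟩| = ord(u⁹) = 2. With |G| = 36, by Lagrange [G : ⟨u⁹⟩] = 36/2 = 18.

Answer: 18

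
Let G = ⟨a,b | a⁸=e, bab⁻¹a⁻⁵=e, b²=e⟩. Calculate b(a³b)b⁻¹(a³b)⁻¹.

[b, (a³b)] = b·(a³b)·b⁻¹·(a³b)⁻¹.
  b · (a³b) = a⁷
  (a⁷) · b = a⁷b
  (a⁷b) · (ab) = a⁴

Answer: a⁴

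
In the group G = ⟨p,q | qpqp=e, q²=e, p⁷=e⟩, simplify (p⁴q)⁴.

Compute successive powers of (p⁴q), reducing at each step:
  (p⁴q)²: (p⁴q) · p⁴ = q;   q · q = e
  (p⁴q)³: e · p⁴ = p⁴;   (p⁴) · q = p⁴q
  (p⁴q)⁴: (p⁴q) · p⁴ = q;   q · q = e

Answer: e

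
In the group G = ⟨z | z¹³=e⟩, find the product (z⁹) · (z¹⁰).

Compute (z⁹) · (z¹⁰) by multiplying left to right and reducing via the relations at each step:
  (z⁹) · z¹⁰ = z⁶

Answer: z⁶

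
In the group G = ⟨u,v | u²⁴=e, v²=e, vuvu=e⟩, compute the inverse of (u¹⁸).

The order of (u¹⁸) is 4 (smallest k with (u¹⁸)ᵏ = e), so (u¹⁸)⁻¹ = (u¹⁸)³ = u⁶.
Check: (u¹⁸) · (u⁶) → (u¹⁸) · u⁶ = e, giving e as required.

Answer: u⁶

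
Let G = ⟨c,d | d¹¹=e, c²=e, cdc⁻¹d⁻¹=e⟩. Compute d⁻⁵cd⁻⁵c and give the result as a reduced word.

Multiply left to right, reducing at each step:
  (d⁶) · c = cd⁶
  (cd⁶) · d⁻⁵ = cd
  (cd) · c = d

Answer: d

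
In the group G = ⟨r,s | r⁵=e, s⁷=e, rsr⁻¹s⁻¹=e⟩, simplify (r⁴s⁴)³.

Compute successive powers of (r⁴s⁴), reducing at each step:
  (r⁴s⁴)²: (r⁴s⁴) · r⁴ = r³s⁴;   (r³s⁴) · s⁴ = r³s
  (r⁴s⁴)³: (r³s) · r⁴ = r²s;   (r²s) · s⁴ = r²s⁵

Answer: r²s⁵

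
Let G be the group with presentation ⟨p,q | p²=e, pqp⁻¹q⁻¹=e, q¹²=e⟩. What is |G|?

Enumerate words in the generators, reducing via the relations: the distinct elements are
  {e, p, q, pq, q², q³, q⁴, q⁵, q⁶, q⁷, q⁸, q⁹, pq², pq³, pq⁴, pq⁵, pq⁶, pq⁷, pq⁸, pq⁹, q¹¹, q¹⁰, pq¹¹, pq¹⁰}.
No further products give new elements, so |G| = 24.

Answer: 24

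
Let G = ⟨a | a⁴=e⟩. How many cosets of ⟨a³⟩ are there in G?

First find ord(a³) by computing successive powers:
  (a³)¹ = a³, (a³)² = a², (a³)³ = a, (a³)⁴ = e.
So |⟨a³⟩| = ord(a³) = 4. With |G| = 4, by Lagrange [G : ⟨a³⟩] = 4/4 = 1.

Answer: 1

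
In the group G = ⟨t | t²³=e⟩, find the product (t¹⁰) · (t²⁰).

Compute (t¹⁰) · (t²⁰) by multiplying left to right and reducing via the relations at each step:
  (t¹⁰) · t²⁰ = t⁷

Answer: t⁷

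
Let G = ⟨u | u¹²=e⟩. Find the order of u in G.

Compute successive powers until reaching e:
  u¹ = u, u² = u², u³ = u³, u⁴ = u⁴, u⁵ = u⁵, u⁶ = u⁶, u⁷ = u⁷, u⁸ = u⁸, u⁹ = u⁹, u¹⁰ = u¹⁰, u¹¹ = u¹¹, u¹² = e.
The smallest positive k with uᵏ = e is 12.

Answer: 12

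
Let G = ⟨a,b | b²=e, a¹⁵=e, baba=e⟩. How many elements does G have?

Enumerate words in the generators, reducing via the relations: the distinct elements are
  {a, b, e, ab, a², a³, a⁴, a⁵, a⁶, a⁷, a⁸, a⁹, a²b, a³b, a¹², a¹³, a¹¹, a¹⁰, a¹⁴, a⁴b, a⁵b, a⁶b, a⁷b, a⁸b, a⁹b, a¹²b, a¹³b, a¹¹b, a¹⁰b, a¹⁴b}.
No further products give new elements, so |G| = 30.

Answer: 30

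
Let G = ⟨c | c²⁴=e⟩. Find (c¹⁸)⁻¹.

The order of (c¹⁸) is 4 (smallest k with (c¹⁸)ᵏ = e), so (c¹⁸)⁻¹ = (c¹⁸)³ = c⁶.
Check: (c¹⁸) · (c⁶) → (c¹⁸) · c⁶ = e, giving e as required.

Answer: c⁶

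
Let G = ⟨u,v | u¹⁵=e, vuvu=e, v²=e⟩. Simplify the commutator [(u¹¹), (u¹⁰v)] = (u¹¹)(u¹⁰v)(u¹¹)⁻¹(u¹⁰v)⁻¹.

[(u¹¹), (u¹⁰v)] = (u¹¹)·(u¹⁰v)·(u¹¹)⁻¹·(u¹⁰v)⁻¹.
  (u¹¹) · (u¹⁰v) = u⁶v
  (u⁶v) · (u⁴) = u²v
  (u²v) · (u¹⁰v) = u⁷

Answer: u⁷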